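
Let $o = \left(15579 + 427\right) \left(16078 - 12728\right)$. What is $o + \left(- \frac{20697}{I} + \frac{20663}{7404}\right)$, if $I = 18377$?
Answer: $\frac{7295728407774163}{136063308} \approx 5.362 \cdot 10^{7}$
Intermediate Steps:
$o = 53620100$ ($o = 16006 \cdot 3350 = 53620100$)
$o + \left(- \frac{20697}{I} + \frac{20663}{7404}\right) = 53620100 + \left(- \frac{20697}{18377} + \frac{20663}{7404}\right) = 53620100 + \frac{226483363}{136063308} = \frac{7295728407774163}{136063308}$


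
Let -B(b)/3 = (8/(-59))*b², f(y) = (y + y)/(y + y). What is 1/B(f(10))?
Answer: 59/24 ≈ 2.4583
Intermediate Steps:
f(y) = 1 (f(y) = (2*y)/((2*y)) = (2*y)*(1/(2*y)) = 1)
B(b) = 24*b²/59 (B(b) = -3*8/(-59)*b² = -3*8*(-1/59)*b² = -(-24)*b²/59 = 24*b²/59)
1/B(f(10)) = 1/((24/59)*1²) = 1/((24/59)*1) = 1/(24/59) = 59/24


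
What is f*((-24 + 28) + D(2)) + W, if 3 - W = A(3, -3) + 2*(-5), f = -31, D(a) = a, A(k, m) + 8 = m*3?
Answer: -156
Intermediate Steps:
A(k, m) = -8 + 3*m (A(k, m) = -8 + m*3 = -8 + 3*m)
W = 30 (W = 3 - ((-8 + 3*(-3)) + 2*(-5)) = 3 - ((-8 - 9) - 10) = 3 - (-17 - 10) = 3 - 1*(-27) = 3 + 27 = 30)
f*((-24 + 28) + D(2)) + W = -31*((-24 + 28) + 2) + 30 = -31*(4 + 2) + 30 = -31*6 + 30 = -186 + 30 = -156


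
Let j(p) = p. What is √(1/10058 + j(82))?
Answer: √8295405906/10058 ≈ 9.0554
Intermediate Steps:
√(1/10058 + j(82)) = √(1/10058 + 82) = √(824757/10058) = √8295405906/10058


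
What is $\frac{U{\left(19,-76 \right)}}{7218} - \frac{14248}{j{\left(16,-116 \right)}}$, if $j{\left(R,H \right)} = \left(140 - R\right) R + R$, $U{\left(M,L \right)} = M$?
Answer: $- \frac{3212627}{451125} \approx -7.1214$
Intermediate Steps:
$j{\left(R,H \right)} = R + R \left(140 - R\right)$ ($j{\left(R,H \right)} = R \left(140 - R\right) + R = R + R \left(140 - R\right)$)
$\frac{U{\left(19,-76 \right)}}{7218} - \frac{14248}{j{\left(16,-116 \right)}} = \frac{19}{7218} - \frac{14248}{16 \left(141 - 16\right)} = 19 \cdot \frac{1}{7218} - \frac{14248}{16 \left(141 - 16\right)} = \frac{19}{7218} - \frac{14248}{16 \cdot 125} = \frac{19}{7218} - \frac{14248}{2000} = \frac{19}{7218} - \frac{1781}{250} = - \frac{3212627}{451125}$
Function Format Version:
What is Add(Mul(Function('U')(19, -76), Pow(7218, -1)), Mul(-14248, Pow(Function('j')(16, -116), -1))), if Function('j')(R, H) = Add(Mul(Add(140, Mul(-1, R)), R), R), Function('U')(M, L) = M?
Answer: Rational(-3212627, 451125) ≈ -7.1214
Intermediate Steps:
Function('j')(R, H) = Add(R, Mul(R, Add(140, Mul(-1, R)))) (Function('j')(R, H) = Add(Mul(R, Add(140, Mul(-1, R))), R) = Add(R, Mul(R, Add(140, Mul(-1, R)))))
Add(Mul(Function('U')(19, -76), Pow(7218, -1)), Mul(-14248, Pow(Function('j')(16, -116), -1))) = Add(Mul(19, Pow(7218, -1)), Mul(-14248, Pow(Mul(16, Add(141, Mul(-1, 16))), -1))) = Add(Mul(19, Rational(1, 7218)), Mul(-14248, Pow(Mul(16, Add(141, -16)), -1))) = Add(Rational(19, 7218), Mul(-14248, Pow(Mul(16, 125), -1))) = Add(Rational(19, 7218), Mul(-14248, Pow(2000, -1))) = Add(Rational(19, 7218), Mul(-14248, Rational(1, 2000))) = Add(Rational(19, 7218), Rational(-1781, 250)) = Rational(-3212627, 451125)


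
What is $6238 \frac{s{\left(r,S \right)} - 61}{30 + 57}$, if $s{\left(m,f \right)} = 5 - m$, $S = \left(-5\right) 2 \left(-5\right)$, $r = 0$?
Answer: $- \frac{349328}{87} \approx -4015.3$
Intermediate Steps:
$S = 50$ ($S = \left(-10\right) \left(-5\right) = 50$)
$6238 \frac{s{\left(r,S \right)} - 61}{30 + 57} = 6238 \frac{\left(5 - 0\right) - 61}{30 + 57} = 6238 \frac{\left(5 + 0\right) - 61}{87} = 6238 \left(5 - 61\right) \frac{1}{87} = 6238 \left(\left(-56\right) \frac{1}{87}\right) = 6238 \left(- \frac{56}{87}\right) = - \frac{349328}{87}$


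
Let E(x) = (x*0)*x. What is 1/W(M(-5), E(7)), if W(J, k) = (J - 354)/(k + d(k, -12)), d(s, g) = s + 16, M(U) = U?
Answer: -16/359 ≈ -0.044568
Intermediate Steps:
d(s, g) = 16 + s
E(x) = 0 (E(x) = 0*x = 0)
W(J, k) = (-354 + J)/(16 + 2*k) (W(J, k) = (J - 354)/(k + (16 + k)) = (-354 + J)/(16 + 2*k))
1/W(M(-5), E(7)) = 1/((-354 - 5)/(2*(8 + 0))) = 1/((1/2)*(-359)/8) = 1/((1/2)*(1/8)*(-359)) = 1/(-359/16) = -16/359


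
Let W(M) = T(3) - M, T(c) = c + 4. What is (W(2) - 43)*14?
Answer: -532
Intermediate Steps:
T(c) = 4 + c
W(M) = 7 - M (W(M) = (4 + 3) - M = 7 - M)
(W(2) - 43)*14 = ((7 - 1*2) - 43)*14 = ((7 - 2) - 43)*14 = (5 - 43)*14 = -38*14 = -532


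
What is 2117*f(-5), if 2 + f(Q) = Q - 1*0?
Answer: -14819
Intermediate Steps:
f(Q) = -2 + Q (f(Q) = -2 + (Q - 1*0) = -2 + (Q + 0) = -2 + Q)
2117*f(-5) = 2117*(-2 - 5) = 2117*(-7) = -14819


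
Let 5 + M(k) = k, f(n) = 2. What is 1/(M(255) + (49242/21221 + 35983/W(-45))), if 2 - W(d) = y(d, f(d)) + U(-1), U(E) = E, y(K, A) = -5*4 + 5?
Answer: 381978/859976099 ≈ 0.00044417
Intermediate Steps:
y(K, A) = -15 (y(K, A) = -20 + 5 = -15)
W(d) = 18 (W(d) = 2 - (-15 - 1) = 2 - 1*(-16) = 2 + 16 = 18)
M(k) = -5 + k
1/(M(255) + (49242/21221 + 35983/W(-45))) = 1/((-5 + 255) + (49242/21221 + 35983/18)) = 1/(250 + (49242*(1/21221) + 35983*(1/18))) = 1/(250 + (49242/21221 + 35983/18)) = 1/(250 + 764481599/381978) = 1/(859976099/381978) = 381978/859976099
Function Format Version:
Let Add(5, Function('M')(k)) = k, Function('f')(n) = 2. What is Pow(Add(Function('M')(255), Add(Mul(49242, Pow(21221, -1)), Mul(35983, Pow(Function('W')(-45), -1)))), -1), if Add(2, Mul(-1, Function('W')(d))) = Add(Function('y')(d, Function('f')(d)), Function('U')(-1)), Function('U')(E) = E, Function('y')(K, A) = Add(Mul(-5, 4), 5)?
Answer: Rational(381978, 859976099) ≈ 0.00044417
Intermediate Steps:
Function('y')(K, A) = -15 (Function('y')(K, A) = Add(-20, 5) = -15)
Function('W')(d) = 18 (Function('W')(d) = Add(2, Mul(-1, Add(-15, -1))) = Add(2, Mul(-1, -16)) = Add(2, 16) = 18)
Function('M')(k) = Add(-5, k)
Pow(Add(Function('M')(255), Add(Mul(49242, Pow(21221, -1)), Mul(35983, Pow(Function('W')(-45), -1)))), -1) = Pow(Add(Add(-5, 255), Add(Mul(49242, Pow(21221, -1)), Mul(35983, Pow(18, -1)))), -1) = Pow(Add(250, Add(Mul(49242, Rational(1, 21221)), Mul(35983, Rational(1, 18)))), -1) = Pow(Add(250, Add(Rational(49242, 21221), Rational(35983, 18))), -1) = Pow(Add(250, Rational(764481599, 381978)), -1) = Pow(Rational(859976099, 381978), -1) = Rational(381978, 859976099)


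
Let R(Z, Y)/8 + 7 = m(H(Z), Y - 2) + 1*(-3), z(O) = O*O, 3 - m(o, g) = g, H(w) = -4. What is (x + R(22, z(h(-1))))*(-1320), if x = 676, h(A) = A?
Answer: -828960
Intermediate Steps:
m(o, g) = 3 - g
z(O) = O²
R(Z, Y) = -40 - 8*Y (R(Z, Y) = -56 + 8*((3 - (Y - 2)) + 1*(-3)) = -56 + 8*((3 - (-2 + Y)) - 3) = -56 + 8*((3 + (2 - Y)) - 3) = -56 + 8*((5 - Y) - 3) = -56 + 8*(2 - Y) = -56 + (16 - 8*Y) = -40 - 8*Y)
(x + R(22, z(h(-1))))*(-1320) = (676 + (-40 - 8*(-1)²))*(-1320) = (676 + (-40 - 8*1))*(-1320) = (676 + (-40 - 8))*(-1320) = (676 - 48)*(-1320) = 628*(-1320) = -828960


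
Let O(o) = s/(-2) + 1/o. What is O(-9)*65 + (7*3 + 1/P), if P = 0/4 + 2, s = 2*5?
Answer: -5593/18 ≈ -310.72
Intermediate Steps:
s = 10
P = 2 (P = 0*(¼) + 2 = 0 + 2 = 2)
O(o) = -5 + 1/o (O(o) = 10/(-2) + 1/o = 10*(-½) + 1/o = -5 + 1/o)
O(-9)*65 + (7*3 + 1/P) = (-5 + 1/(-9))*65 + (7*3 + 1/2) = (-5 - ⅑)*65 + (21 + ½) = -46/9*65 + 43/2 = -2990/9 + 43/2 = -5593/18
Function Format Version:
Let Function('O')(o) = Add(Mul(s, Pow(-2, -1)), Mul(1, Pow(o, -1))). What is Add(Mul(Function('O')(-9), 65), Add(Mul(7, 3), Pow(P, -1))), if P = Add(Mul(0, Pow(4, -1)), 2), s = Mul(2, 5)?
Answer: Rational(-5593, 18) ≈ -310.72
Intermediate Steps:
s = 10
P = 2 (P = Add(Mul(0, Rational(1, 4)), 2) = Add(0, 2) = 2)
Function('O')(o) = Add(-5, Pow(o, -1)) (Function('O')(o) = Add(Mul(10, Pow(-2, -1)), Mul(1, Pow(o, -1))) = Add(Mul(10, Rational(-1, 2)), Pow(o, -1)) = Add(-5, Pow(o, -1)))
Add(Mul(Function('O')(-9), 65), Add(Mul(7, 3), Pow(P, -1))) = Add(Mul(Add(-5, Pow(-9, -1)), 65), Add(Mul(7, 3), Pow(2, -1))) = Add(Mul(Add(-5, Rational(-1, 9)), 65), Add(21, Rational(1, 2))) = Add(Mul(Rational(-46, 9), 65), Rational(43, 2)) = Add(Rational(-2990, 9), Rational(43, 2)) = Rational(-5593, 18)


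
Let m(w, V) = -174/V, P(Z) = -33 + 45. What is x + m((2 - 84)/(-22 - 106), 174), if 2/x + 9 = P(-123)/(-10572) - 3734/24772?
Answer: -121689939/99865807 ≈ -1.2185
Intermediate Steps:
P(Z) = 12
x = -21824132/99865807 (x = 2/(-9 + (12/(-10572) - 3734/24772)) = 2/(-9 + (12*(-1/10572) - 3734*1/24772)) = 2/(-9 + (-1/881 - 1867/12386)) = 2/(-9 - 1657213/10912066) = 2/(-99865807/10912066) = 2*(-10912066/99865807) = -21824132/99865807 ≈ -0.21853)
x + m((2 - 84)/(-22 - 106), 174) = -21824132/99865807 - 174/174 = -21824132/99865807 - 174*1/174 = -21824132/99865807 - 1 = -121689939/99865807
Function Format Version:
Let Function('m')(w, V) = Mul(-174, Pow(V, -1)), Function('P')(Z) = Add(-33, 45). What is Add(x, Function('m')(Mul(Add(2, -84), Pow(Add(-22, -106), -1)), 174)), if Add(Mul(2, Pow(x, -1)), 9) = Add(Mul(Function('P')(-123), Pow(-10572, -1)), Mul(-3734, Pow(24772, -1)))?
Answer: Rational(-121689939, 99865807) ≈ -1.2185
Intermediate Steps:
Function('P')(Z) = 12
x = Rational(-21824132, 99865807) (x = Mul(2, Pow(Add(-9, Add(Mul(12, Pow(-10572, -1)), Mul(-3734, Pow(24772, -1)))), -1)) = Mul(2, Pow(Add(-9, Add(Mul(12, Rational(-1, 10572)), Mul(-3734, Rational(1, 24772)))), -1)) = Mul(2, Pow(Add(-9, Add(Rational(-1, 881), Rational(-1867, 12386))), -1)) = Mul(2, Pow(Add(-9, Rational(-1657213, 10912066)), -1)) = Mul(2, Pow(Rational(-99865807, 10912066), -1)) = Mul(2, Rational(-10912066, 99865807)) = Rational(-21824132, 99865807) ≈ -0.21853)
Add(x, Function('m')(Mul(Add(2, -84), Pow(Add(-22, -106), -1)), 174)) = Add(Rational(-21824132, 99865807), Mul(-174, Pow(174, -1))) = Add(Rational(-21824132, 99865807), Mul(-174, Rational(1, 174))) = Add(Rational(-21824132, 99865807), -1) = Rational(-121689939, 99865807)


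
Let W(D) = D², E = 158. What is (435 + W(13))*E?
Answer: 95432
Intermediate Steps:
(435 + W(13))*E = (435 + 13²)*158 = (435 + 169)*158 = 604*158 = 95432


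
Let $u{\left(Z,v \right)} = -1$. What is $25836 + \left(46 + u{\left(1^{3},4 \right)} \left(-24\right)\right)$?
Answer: $25906$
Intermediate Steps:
$25836 + \left(46 + u{\left(1^{3},4 \right)} \left(-24\right)\right) = 25836 + \left(46 - -24\right) = 25836 + \left(46 + 24\right) = 25836 + 70 = 25906$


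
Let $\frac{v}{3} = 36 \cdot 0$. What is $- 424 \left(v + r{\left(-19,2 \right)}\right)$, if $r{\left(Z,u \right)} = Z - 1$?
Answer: $8480$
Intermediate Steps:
$r{\left(Z,u \right)} = -1 + Z$
$v = 0$ ($v = 3 \cdot 36 \cdot 0 = 3 \cdot 0 = 0$)
$- 424 \left(v + r{\left(-19,2 \right)}\right) = - 424 \left(0 - 20\right) = \left(-424\right) \left(-20\right) = 8480$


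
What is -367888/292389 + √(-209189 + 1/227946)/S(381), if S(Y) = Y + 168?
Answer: -367888/292389 + I*√10869330515831178/125142354 ≈ -1.2582 + 0.8331*I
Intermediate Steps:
S(Y) = 168 + Y
-367888/292389 + √(-209189 + 1/227946)/S(381) = -367888/292389 + √(-209189 + 1/227946)/(168 + 381) = -367888*1/292389 + √(-209189 + 1/227946)/549 = -367888/292389 + √(-47683795793/227946)*(1/549) = -367888/292389 + (I*√10869330515831178/227946)*(1/549) = -367888/292389 + I*√10869330515831178/125142354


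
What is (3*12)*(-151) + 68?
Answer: -5368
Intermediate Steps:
(3*12)*(-151) + 68 = 36*(-151) + 68 = -5436 + 68 = -5368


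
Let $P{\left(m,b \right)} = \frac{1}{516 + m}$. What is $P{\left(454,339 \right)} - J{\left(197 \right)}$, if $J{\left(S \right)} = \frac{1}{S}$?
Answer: $- \frac{773}{191090} \approx -0.0040452$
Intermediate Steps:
$P{\left(454,339 \right)} - J{\left(197 \right)} = \frac{1}{516 + 454} - \frac{1}{197} = \frac{1}{970} - \frac{1}{197} = - \frac{773}{191090}$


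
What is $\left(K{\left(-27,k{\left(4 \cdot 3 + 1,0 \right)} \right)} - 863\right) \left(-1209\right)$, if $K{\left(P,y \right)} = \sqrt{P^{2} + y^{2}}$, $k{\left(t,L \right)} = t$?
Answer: $1043367 - 1209 \sqrt{898} \approx 1.0071 \cdot 10^{6}$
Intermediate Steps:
$\left(K{\left(-27,k{\left(4 \cdot 3 + 1,0 \right)} \right)} - 863\right) \left(-1209\right) = \left(\sqrt{\left(-27\right)^{2} + \left(4 \cdot 3 + 1\right)^{2}} - 863\right) \left(-1209\right) = \left(\sqrt{729 + \left(12 + 1\right)^{2}} - 863\right) \left(-1209\right) = \left(\sqrt{729 + 13^{2}} - 863\right) \left(-1209\right) = \left(\sqrt{729 + 169} - 863\right) \left(-1209\right) = \left(\sqrt{898} - 863\right) \left(-1209\right) = \left(-863 + \sqrt{898}\right) \left(-1209\right) = 1043367 - 1209 \sqrt{898}$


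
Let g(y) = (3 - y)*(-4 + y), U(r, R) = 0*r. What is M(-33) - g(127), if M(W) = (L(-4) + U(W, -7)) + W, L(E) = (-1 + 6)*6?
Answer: 15249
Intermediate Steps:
U(r, R) = 0
L(E) = 30 (L(E) = 5*6 = 30)
M(W) = 30 + W (M(W) = (30 + 0) + W = 30 + W)
g(y) = (-4 + y)*(3 - y)
M(-33) - g(127) = (30 - 33) - (-12 - 1*127² + 7*127) = -3 - (-12 - 1*16129 + 889) = -3 - (-12 - 16129 + 889) = -3 - 1*(-15252) = -3 + 15252 = 15249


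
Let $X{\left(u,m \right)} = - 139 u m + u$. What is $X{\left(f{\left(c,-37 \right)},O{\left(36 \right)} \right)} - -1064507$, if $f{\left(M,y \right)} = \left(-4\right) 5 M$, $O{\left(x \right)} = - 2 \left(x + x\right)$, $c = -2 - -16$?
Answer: $-4540253$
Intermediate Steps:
$c = 14$ ($c = -2 + 16 = 14$)
$O{\left(x \right)} = - 4 x$ ($O{\left(x \right)} = - 2 \cdot 2 x = - 4 x$)
$f{\left(M,y \right)} = - 20 M$
$X{\left(u,m \right)} = u - 139 m u$ ($X{\left(u,m \right)} = - 139 m u + u = u - 139 m u$)
$X{\left(f{\left(c,-37 \right)},O{\left(36 \right)} \right)} - -1064507 = \left(-20\right) 14 \left(1 - 139 \left(\left(-4\right) 36\right)\right) - -1064507 = - 280 \left(1 - -20016\right) + 1064507 = - 280 \left(1 + 20016\right) + 1064507 = \left(-280\right) 20017 + 1064507 = -5604760 + 1064507 = -4540253$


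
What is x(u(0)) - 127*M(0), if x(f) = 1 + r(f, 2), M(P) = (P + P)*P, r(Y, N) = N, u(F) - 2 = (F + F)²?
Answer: 3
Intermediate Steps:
u(F) = 2 + 4*F² (u(F) = 2 + (F + F)² = 2 + (2*F)² = 2 + 4*F²)
M(P) = 2*P² (M(P) = (2*P)*P = 2*P²)
x(f) = 3 (x(f) = 1 + 2 = 3)
x(u(0)) - 127*M(0) = 3 - 254*0² = 3 - 254*0 = 3 - 127*0 = 3 + 0 = 3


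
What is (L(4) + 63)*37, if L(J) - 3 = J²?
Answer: 3034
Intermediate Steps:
L(J) = 3 + J²
(L(4) + 63)*37 = ((3 + 4²) + 63)*37 = ((3 + 16) + 63)*37 = (19 + 63)*37 = 82*37 = 3034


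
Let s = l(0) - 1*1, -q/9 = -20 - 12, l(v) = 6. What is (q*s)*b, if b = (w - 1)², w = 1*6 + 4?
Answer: 116640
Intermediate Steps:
q = 288 (q = -9*(-20 - 12) = -9*(-32) = 288)
s = 5 (s = 6 - 1*1 = 6 - 1 = 5)
w = 10 (w = 6 + 4 = 10)
b = 81 (b = (10 - 1)² = 9² = 81)
(q*s)*b = (288*5)*81 = 1440*81 = 116640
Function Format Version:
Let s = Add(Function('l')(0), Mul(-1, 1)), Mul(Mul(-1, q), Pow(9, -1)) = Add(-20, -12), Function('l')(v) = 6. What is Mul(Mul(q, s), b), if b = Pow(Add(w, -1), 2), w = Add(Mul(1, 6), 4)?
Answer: 116640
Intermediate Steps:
q = 288 (q = Mul(-9, Add(-20, -12)) = Mul(-9, -32) = 288)
s = 5 (s = Add(6, Mul(-1, 1)) = Add(6, -1) = 5)
w = 10 (w = Add(6, 4) = 10)
b = 81 (b = Pow(Add(10, -1), 2) = Pow(9, 2) = 81)
Mul(Mul(q, s), b) = Mul(Mul(288, 5), 81) = Mul(1440, 81) = 116640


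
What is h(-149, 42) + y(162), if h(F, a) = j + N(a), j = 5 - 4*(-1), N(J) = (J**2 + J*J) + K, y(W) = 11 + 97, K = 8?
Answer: 3653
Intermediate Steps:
y(W) = 108
N(J) = 8 + 2*J**2 (N(J) = (J**2 + J*J) + 8 = (J**2 + J**2) + 8 = 2*J**2 + 8 = 8 + 2*J**2)
j = 9 (j = 5 + 4 = 9)
h(F, a) = 17 + 2*a**2 (h(F, a) = 9 + (8 + 2*a**2) = 17 + 2*a**2)
h(-149, 42) + y(162) = (17 + 2*42**2) + 108 = (17 + 2*1764) + 108 = (17 + 3528) + 108 = 3545 + 108 = 3653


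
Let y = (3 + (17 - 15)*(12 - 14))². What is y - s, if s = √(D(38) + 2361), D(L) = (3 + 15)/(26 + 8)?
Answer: 1 - √682482/17 ≈ -47.596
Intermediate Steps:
D(L) = 9/17 (D(L) = 18/34 = 18*(1/34) = 9/17)
y = 1 (y = (3 + 2*(-2))² = (3 - 4)² = (-1)² = 1)
s = √682482/17 (s = √(9/17 + 2361) = √(40146/17) = √682482/17 ≈ 48.596)
y - s = 1 - √682482/17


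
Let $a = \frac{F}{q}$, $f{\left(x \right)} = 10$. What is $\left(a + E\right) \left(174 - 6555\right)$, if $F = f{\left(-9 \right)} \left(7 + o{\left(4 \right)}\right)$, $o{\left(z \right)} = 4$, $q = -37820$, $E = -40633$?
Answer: $\frac{980593902477}{3782} \approx 2.5928 \cdot 10^{8}$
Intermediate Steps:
$F = 110$ ($F = 10 \left(7 + 4\right) = 10 \cdot 11 = 110$)
$a = - \frac{11}{3782}$ ($a = \frac{110}{-37820} = 110 \left(- \frac{1}{37820}\right) = - \frac{11}{3782} \approx -0.0029085$)
$\left(a + E\right) \left(174 - 6555\right) = \left(- \frac{11}{3782} - 40633\right) \left(174 - 6555\right) = \left(- \frac{153674017}{3782}\right) \left(-6381\right) = \frac{980593902477}{3782}$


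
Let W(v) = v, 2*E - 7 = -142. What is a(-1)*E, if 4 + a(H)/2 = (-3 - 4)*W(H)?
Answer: -405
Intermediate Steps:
E = -135/2 (E = 7/2 + (½)*(-142) = 7/2 - 71 = -135/2 ≈ -67.500)
a(H) = -8 - 14*H (a(H) = -8 + 2*((-3 - 4)*H) = -8 + 2*(-7*H) = -8 - 14*H)
a(-1)*E = (-8 - 14*(-1))*(-135/2) = (-8 + 14)*(-135/2) = 6*(-135/2) = -405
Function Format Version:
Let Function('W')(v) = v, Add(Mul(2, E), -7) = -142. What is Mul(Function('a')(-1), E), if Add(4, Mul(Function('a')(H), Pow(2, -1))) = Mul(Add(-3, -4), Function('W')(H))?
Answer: -405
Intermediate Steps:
E = Rational(-135, 2) (E = Add(Rational(7, 2), Mul(Rational(1, 2), -142)) = Add(Rational(7, 2), -71) = Rational(-135, 2) ≈ -67.500)
Function('a')(H) = Add(-8, Mul(-14, H)) (Function('a')(H) = Add(-8, Mul(2, Mul(Add(-3, -4), H))) = Add(-8, Mul(2, Mul(-7, H))) = Add(-8, Mul(-14, H)))
Mul(Function('a')(-1), E) = Mul(Add(-8, Mul(-14, -1)), Rational(-135, 2)) = Mul(Add(-8, 14), Rational(-135, 2)) = Mul(6, Rational(-135, 2)) = -405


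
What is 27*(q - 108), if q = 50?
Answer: -1566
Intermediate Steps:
27*(q - 108) = 27*(50 - 108) = 27*(-58) = -1566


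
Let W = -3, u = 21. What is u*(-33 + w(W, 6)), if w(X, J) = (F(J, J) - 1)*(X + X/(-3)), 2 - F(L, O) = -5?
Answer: -945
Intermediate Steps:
F(L, O) = 7 (F(L, O) = 2 - 1*(-5) = 2 + 5 = 7)
w(X, J) = 4*X (w(X, J) = (7 - 1)*(X + X/(-3)) = 6*(X + X*(-⅓)) = 6*(X - X/3) = 6*(2*X/3) = 4*X)
u*(-33 + w(W, 6)) = 21*(-33 + 4*(-3)) = 21*(-33 - 12) = 21*(-45) = -945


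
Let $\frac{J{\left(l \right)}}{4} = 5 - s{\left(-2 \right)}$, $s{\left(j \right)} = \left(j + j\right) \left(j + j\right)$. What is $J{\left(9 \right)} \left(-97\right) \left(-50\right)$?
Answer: $-213400$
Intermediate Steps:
$s{\left(j \right)} = 4 j^{2}$ ($s{\left(j \right)} = 2 j 2 j = 4 j^{2}$)
$J{\left(l \right)} = -44$ ($J{\left(l \right)} = 4 \left(5 - 4 \left(-2\right)^{2}\right) = 4 \left(5 - 4 \cdot 4\right) = 4 \left(5 - 16\right) = 4 \left(-11\right) = -44$)
$J{\left(9 \right)} \left(-97\right) \left(-50\right) = \left(-44\right) \left(-97\right) \left(-50\right) = 4268 \left(-50\right) = -213400$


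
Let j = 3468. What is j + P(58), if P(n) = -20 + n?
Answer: 3506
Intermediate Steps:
j + P(58) = 3468 + (-20 + 58) = 3468 + 38 = 3506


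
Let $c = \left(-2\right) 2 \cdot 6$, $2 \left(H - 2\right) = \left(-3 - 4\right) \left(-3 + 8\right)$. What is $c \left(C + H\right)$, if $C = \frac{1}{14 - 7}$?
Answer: $\frac{2580}{7} \approx 368.57$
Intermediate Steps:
$C = \frac{1}{7} \approx 0.14286$
$H = - \frac{31}{2}$ ($H = 2 + \frac{\left(-3 - 4\right) \left(-3 + 8\right)}{2} = 2 + \frac{\left(-7\right) 5}{2} = 2 + \frac{1}{2} \left(-35\right) = 2 - \frac{35}{2} = - \frac{31}{2} \approx -15.5$)
$c = -24$ ($c = \left(-4\right) 6 = -24$)
$c \left(C + H\right) = - 24 \left(\frac{1}{7} - \frac{31}{2}\right) = \left(-24\right) \left(- \frac{215}{14}\right) = \frac{2580}{7}$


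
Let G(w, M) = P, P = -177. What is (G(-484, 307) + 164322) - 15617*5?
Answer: 86060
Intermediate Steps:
G(w, M) = -177
(G(-484, 307) + 164322) - 15617*5 = (-177 + 164322) - 15617*5 = 164145 - 78085 = 86060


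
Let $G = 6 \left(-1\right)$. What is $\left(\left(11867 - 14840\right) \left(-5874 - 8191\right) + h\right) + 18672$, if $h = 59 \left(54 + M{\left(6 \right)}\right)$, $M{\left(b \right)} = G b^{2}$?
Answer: $41824359$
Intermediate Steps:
$G = -6$
$M{\left(b \right)} = - 6 b^{2}$
$h = -9558$ ($h = 59 \left(54 - 6 \cdot 6^{2}\right) = 59 \left(54 - 216\right) = 59 \left(-162\right) = -9558$)
$\left(\left(11867 - 14840\right) \left(-5874 - 8191\right) + h\right) + 18672 = \left(\left(11867 - 14840\right) \left(-5874 - 8191\right) - 9558\right) + 18672 = \left(\left(-2973\right) \left(-14065\right) - 9558\right) + 18672 = \left(41815245 - 9558\right) + 18672 = 41805687 + 18672 = 41824359$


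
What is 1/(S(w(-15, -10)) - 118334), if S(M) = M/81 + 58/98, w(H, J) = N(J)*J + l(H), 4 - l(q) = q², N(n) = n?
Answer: -3969/469671226 ≈ -8.4506e-6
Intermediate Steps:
l(q) = 4 - q²
w(H, J) = 4 + J² - H² (w(H, J) = J*J + (4 - H²) = J² + (4 - H²) = 4 + J² - H²)
S(M) = 29/49 + M/81 (S(M) = M*(1/81) + 58*(1/98) = M/81 + 29/49 = 29/49 + M/81)
1/(S(w(-15, -10)) - 118334) = 1/((29/49 + (4 + (-10)² - 1*(-15)²)/81) - 118334) = 1/((29/49 + (4 + 100 - 1*225)/81) - 118334) = 1/((29/49 + (4 + 100 - 225)/81) - 118334) = 1/((29/49 + (1/81)*(-121)) - 118334) = 1/((29/49 - 121/81) - 118334) = 1/(-3580/3969 - 118334) = 1/(-469671226/3969) = -3969/469671226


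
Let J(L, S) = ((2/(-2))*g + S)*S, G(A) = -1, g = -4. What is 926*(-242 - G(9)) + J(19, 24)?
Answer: -222494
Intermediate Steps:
J(L, S) = S*(4 + S) (J(L, S) = ((2/(-2))*(-4) + S)*S = ((2*(-½))*(-4) + S)*S = (-1*(-4) + S)*S = (4 + S)*S = S*(4 + S))
926*(-242 - G(9)) + J(19, 24) = 926*(-242 - 1*(-1)) + 24*(4 + 24) = 926*(-242 + 1) + 24*28 = 926*(-241) + 672 = -223166 + 672 = -222494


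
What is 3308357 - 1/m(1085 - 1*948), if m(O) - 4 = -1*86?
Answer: 271285275/82 ≈ 3.3084e+6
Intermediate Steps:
m(O) = -82 (m(O) = 4 - 1*86 = 4 - 86 = -82)
3308357 - 1/m(1085 - 1*948) = 3308357 - 1/(-82) = 3308357 - 1*(-1/82) = 3308357 + 1/82 = 271285275/82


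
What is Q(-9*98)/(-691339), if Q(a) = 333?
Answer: -333/691339 ≈ -0.00048167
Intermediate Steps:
Q(-9*98)/(-691339) = 333/(-691339) = 333*(-1/691339) = -333/691339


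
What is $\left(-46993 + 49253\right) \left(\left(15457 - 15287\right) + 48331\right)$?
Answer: $109612260$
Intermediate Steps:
$\left(-46993 + 49253\right) \left(\left(15457 - 15287\right) + 48331\right) = 2260 \left(\left(15457 - 15287\right) + 48331\right) = 2260 \left(170 + 48331\right) = 2260 \cdot 48501 = 109612260$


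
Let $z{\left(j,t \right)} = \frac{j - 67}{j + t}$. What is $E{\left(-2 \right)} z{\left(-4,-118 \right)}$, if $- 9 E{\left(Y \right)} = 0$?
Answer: $0$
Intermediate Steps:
$E{\left(Y \right)} = 0$ ($E{\left(Y \right)} = \left(- \frac{1}{9}\right) 0 = 0$)
$z{\left(j,t \right)} = \frac{-67 + j}{j + t}$
$E{\left(-2 \right)} z{\left(-4,-118 \right)} = 0 \frac{-67 - 4}{-4 - 118} = 0 \frac{1}{-122} \left(-71\right) = 0 \left(\left(- \frac{1}{122}\right) \left(-71\right)\right) = 0 \cdot \frac{71}{122} = 0$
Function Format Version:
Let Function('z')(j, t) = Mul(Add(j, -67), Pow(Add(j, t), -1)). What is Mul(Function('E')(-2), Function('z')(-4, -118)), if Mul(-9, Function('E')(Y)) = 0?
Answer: 0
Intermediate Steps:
Function('E')(Y) = 0 (Function('E')(Y) = Mul(Rational(-1, 9), 0) = 0)
Function('z')(j, t) = Mul(Pow(Add(j, t), -1), Add(-67, j)) (Function('z')(j, t) = Mul(Add(-67, j), Pow(Add(j, t), -1)) = Mul(Pow(Add(j, t), -1), Add(-67, j)))
Mul(Function('E')(-2), Function('z')(-4, -118)) = Mul(0, Mul(Pow(Add(-4, -118), -1), Add(-67, -4))) = Mul(0, Mul(Pow(-122, -1), -71)) = Mul(0, Mul(Rational(-1, 122), -71)) = Mul(0, Rational(71, 122)) = 0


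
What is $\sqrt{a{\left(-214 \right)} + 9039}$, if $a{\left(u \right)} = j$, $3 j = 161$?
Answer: $\frac{\sqrt{81834}}{3} \approx 95.355$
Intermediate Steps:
$j = \frac{161}{3}$ ($j = \frac{1}{3} \cdot 161 = \frac{161}{3} \approx 53.667$)
$a{\left(u \right)} = \frac{161}{3}$
$\sqrt{a{\left(-214 \right)} + 9039} = \sqrt{\frac{161}{3} + 9039} = \sqrt{\frac{27278}{3}} = \frac{\sqrt{81834}}{3}$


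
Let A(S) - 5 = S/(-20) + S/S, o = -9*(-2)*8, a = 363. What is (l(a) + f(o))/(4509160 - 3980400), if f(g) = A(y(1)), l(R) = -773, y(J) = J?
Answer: -15341/10575200 ≈ -0.0014507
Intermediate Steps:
o = 144 (o = 18*8 = 144)
A(S) = 6 - S/20 (A(S) = 5 + (S/(-20) + S/S) = 5 + (S*(-1/20) + 1) = 5 + (-S/20 + 1) = 5 + (1 - S/20) = 6 - S/20)
f(g) = 119/20 (f(g) = 6 - 1/20*1 = 6 - 1/20 = 119/20)
(l(a) + f(o))/(4509160 - 3980400) = (-773 + 119/20)/(4509160 - 3980400) = -15341/20/528760 = -15341/20*1/528760 = -15341/10575200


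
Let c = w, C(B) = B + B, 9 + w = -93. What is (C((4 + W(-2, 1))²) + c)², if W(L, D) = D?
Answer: 2704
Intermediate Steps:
w = -102 (w = -9 - 93 = -102)
C(B) = 2*B
c = -102
(C((4 + W(-2, 1))²) + c)² = (2*(4 + 1)² - 102)² = (2*5² - 102)² = (2*25 - 102)² = (50 - 102)² = (-52)² = 2704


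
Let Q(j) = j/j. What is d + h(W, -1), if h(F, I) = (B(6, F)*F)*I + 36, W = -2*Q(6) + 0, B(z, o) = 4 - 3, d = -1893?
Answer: -1855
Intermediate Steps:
B(z, o) = 1
Q(j) = 1
W = -2 (W = -2*1 + 0 = -2 + 0 = -2)
h(F, I) = 36 + F*I (h(F, I) = (1*F)*I + 36 = F*I + 36 = 36 + F*I)
d + h(W, -1) = -1893 + (36 - 2*(-1)) = -1893 + (36 + 2) = -1893 + 38 = -1855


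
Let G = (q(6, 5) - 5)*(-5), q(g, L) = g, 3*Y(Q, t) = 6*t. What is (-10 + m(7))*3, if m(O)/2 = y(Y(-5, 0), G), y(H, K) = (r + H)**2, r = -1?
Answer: -24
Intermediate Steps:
Y(Q, t) = 2*t (Y(Q, t) = (6*t)/3 = 2*t)
G = -5 (G = (6 - 5)*(-5) = 1*(-5) = -5)
y(H, K) = (-1 + H)**2
m(O) = 2 (m(O) = 2*(-1 + 2*0)**2 = 2*(-1 + 0)**2 = 2*(-1)**2 = 2*1 = 2)
(-10 + m(7))*3 = (-10 + 2)*3 = -8*3 = -24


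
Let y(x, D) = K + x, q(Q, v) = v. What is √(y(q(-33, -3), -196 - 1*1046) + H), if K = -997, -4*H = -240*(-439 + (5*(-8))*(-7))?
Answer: 2*I*√2635 ≈ 102.66*I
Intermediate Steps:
H = -9540 (H = -(-60)*(-439 + (5*(-8))*(-7)) = -(-60)*(-439 - 40*(-7)) = -(-60)*(-439 + 280) = -(-60)*(-159) = -¼*38160 = -9540)
y(x, D) = -997 + x
√(y(q(-33, -3), -196 - 1*1046) + H) = √((-997 - 3) - 9540) = √(-1000 - 9540) = √(-10540) = 2*I*√2635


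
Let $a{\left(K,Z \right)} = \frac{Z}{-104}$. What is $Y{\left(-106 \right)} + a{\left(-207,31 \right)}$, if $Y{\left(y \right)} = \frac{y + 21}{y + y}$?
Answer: $\frac{567}{5512} \approx 0.10287$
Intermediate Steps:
$a{\left(K,Z \right)} = - \frac{Z}{104}$ ($a{\left(K,Z \right)} = Z \left(- \frac{1}{104}\right) = - \frac{Z}{104}$)
$Y{\left(y \right)} = \frac{21 + y}{2 y}$
$Y{\left(-106 \right)} + a{\left(-207,31 \right)} = \frac{21 - 106}{2 \left(-106\right)} - \frac{31}{104} = \frac{1}{2} \left(- \frac{1}{106}\right) \left(-85\right) - \frac{31}{104} = \frac{85}{212} - \frac{31}{104} = \frac{567}{5512}$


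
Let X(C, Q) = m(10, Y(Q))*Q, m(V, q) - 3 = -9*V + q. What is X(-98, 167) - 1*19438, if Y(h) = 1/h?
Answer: -33966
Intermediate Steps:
m(V, q) = 3 + q - 9*V (m(V, q) = 3 + (-9*V + q) = 3 + (q - 9*V) = 3 + q - 9*V)
X(C, Q) = Q*(-87 + 1/Q) (X(C, Q) = (3 + 1/Q - 9*10)*Q = (3 + 1/Q - 90)*Q = (-87 + 1/Q)*Q = Q*(-87 + 1/Q))
X(-98, 167) - 1*19438 = (1 - 87*167) - 1*19438 = (1 - 14529) - 19438 = -14528 - 19438 = -33966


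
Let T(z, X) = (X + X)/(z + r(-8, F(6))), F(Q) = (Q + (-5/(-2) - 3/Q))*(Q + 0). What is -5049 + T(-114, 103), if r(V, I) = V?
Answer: -308092/61 ≈ -5050.7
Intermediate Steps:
F(Q) = Q*(5/2 + Q - 3/Q) (F(Q) = (Q + (-5*(-1/2) - 3/Q))*Q = (Q + (5/2 - 3/Q))*Q = (5/2 + Q - 3/Q)*Q = Q*(5/2 + Q - 3/Q))
T(z, X) = 2*X/(-8 + z) (T(z, X) = (X + X)/(z - 8) = (2*X)/(-8 + z) = 2*X/(-8 + z))
-5049 + T(-114, 103) = -5049 + 2*103/(-8 - 114) = -5049 + 2*103/(-122) = -5049 + 2*103*(-1/122) = -5049 - 103/61 = -308092/61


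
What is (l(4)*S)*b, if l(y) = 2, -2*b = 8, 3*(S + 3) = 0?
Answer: 24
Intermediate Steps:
S = -3 (S = -3 + (1/3)*0 = -3 + 0 = -3)
b = -4 (b = -1/2*8 = -4)
(l(4)*S)*b = (2*(-3))*(-4) = -6*(-4) = 24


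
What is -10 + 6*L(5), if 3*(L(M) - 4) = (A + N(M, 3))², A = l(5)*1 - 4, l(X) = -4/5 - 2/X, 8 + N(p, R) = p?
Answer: 3712/25 ≈ 148.48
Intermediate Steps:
N(p, R) = -8 + p
l(X) = -⅘ - 2/X (l(X) = -4*⅕ - 2/X = -⅘ - 2/X)
A = -26/5 (A = (-⅘ - 2/5)*1 - 4 = (-⅘ - 2*⅕)*1 - 4 = (-⅘ - ⅖)*1 - 4 = -6/5*1 - 4 = -6/5 - 4 = -26/5 ≈ -5.2000)
L(M) = 4 + (-66/5 + M)²/3 (L(M) = 4 + (-26/5 + (-8 + M))²/3 = 4 + (-66/5 + M)²/3)
-10 + 6*L(5) = -10 + 6*(4 + (-66 + 5*5)²/75) = -10 + 6*(4 + (-66 + 25)²/75) = -10 + 6*(4 + (1/75)*(-41)²) = -10 + 6*(4 + (1/75)*1681) = -10 + 6*(4 + 1681/75) = -10 + 6*(1981/75) = -10 + 3962/25 = 3712/25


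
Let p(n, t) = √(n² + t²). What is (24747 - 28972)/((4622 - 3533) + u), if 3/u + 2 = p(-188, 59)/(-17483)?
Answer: -74898446772175/19278593441904 + 14773135*√1553/19278593441904 ≈ -3.8850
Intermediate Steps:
u = 3/(-2 - 5*√1553/17483) (u = 3/(-2 + √((-188)² + 59²)/(-17483)) = 3/(-2 + √(35344 + 3481)*(-1/17483)) = 3/(-2 + √38825*(-1/17483)) = 3/(-2 + (5*√1553)*(-1/17483)) = 3/(-2 - 5*√1553/17483) ≈ -1.4916)
(24747 - 28972)/((4622 - 3533) + u) = (24747 - 28972)/((4622 - 3533) + (-1833931734/1222582331 + 262245*√1553/1222582331)) = -4225/(1089 + (-1833931734/1222582331 + 262245*√1553/1222582331)) = -4225/(1329558226725/1222582331 + 262245*√1553/1222582331)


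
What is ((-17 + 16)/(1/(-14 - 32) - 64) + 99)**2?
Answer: 85031143201/8673025 ≈ 9804.1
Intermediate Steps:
((-17 + 16)/(1/(-14 - 32) - 64) + 99)**2 = (-1/(1/(-46) - 64) + 99)**2 = (-1/(-1/46 - 64) + 99)**2 = (-1/(-2945/46) + 99)**2 = (-1*(-46/2945) + 99)**2 = (46/2945 + 99)**2 = (291601/2945)**2 = 85031143201/8673025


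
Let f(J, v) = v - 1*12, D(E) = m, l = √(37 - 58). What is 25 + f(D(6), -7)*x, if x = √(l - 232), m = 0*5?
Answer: 25 - 19*√(-232 + I*√21) ≈ 22.142 - 289.41*I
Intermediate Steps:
m = 0
l = I*√21 (l = √(-21) = I*√21 ≈ 4.5826*I)
D(E) = 0
x = √(-232 + I*√21) (x = √(I*√21 - 232) = √(-232 + I*√21) ≈ 0.1504 + 15.232*I)
f(J, v) = -12 + v (f(J, v) = v - 12 = -12 + v)
25 + f(D(6), -7)*x = 25 + (-12 - 7)*√(-232 + I*√21) = 25 - 19*√(-232 + I*√21)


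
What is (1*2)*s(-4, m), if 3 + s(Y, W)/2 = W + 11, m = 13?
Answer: 84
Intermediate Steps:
s(Y, W) = 16 + 2*W (s(Y, W) = -6 + 2*(W + 11) = -6 + 2*(11 + W) = -6 + (22 + 2*W) = 16 + 2*W)
(1*2)*s(-4, m) = (1*2)*(16 + 2*13) = 2*(16 + 26) = 2*42 = 84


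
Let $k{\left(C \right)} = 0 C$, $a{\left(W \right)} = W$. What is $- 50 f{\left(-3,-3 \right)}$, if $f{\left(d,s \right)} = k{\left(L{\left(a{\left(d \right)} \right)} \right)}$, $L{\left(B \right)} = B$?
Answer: $0$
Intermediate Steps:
$k{\left(C \right)} = 0$
$f{\left(d,s \right)} = 0$
$- 50 f{\left(-3,-3 \right)} = \left(-50\right) 0 = 0$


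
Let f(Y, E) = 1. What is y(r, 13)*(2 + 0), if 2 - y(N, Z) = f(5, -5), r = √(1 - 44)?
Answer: 2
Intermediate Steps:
r = I*√43 (r = √(-43) = I*√43 ≈ 6.5574*I)
y(N, Z) = 1 (y(N, Z) = 2 - 1*1 = 2 - 1 = 1)
y(r, 13)*(2 + 0) = 1*(2 + 0) = 1*2 = 2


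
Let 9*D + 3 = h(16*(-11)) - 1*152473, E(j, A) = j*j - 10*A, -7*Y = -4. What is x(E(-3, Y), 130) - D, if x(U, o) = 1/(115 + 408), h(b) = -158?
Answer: 26609197/1569 ≈ 16959.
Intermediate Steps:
Y = 4/7 (Y = -1/7*(-4) = 4/7 ≈ 0.57143)
E(j, A) = j**2 - 10*A
x(U, o) = 1/523
D = -50878/3 (D = -1/3 + (-158 - 1*152473)/9 = -1/3 + (-158 - 152473)/9 = -1/3 + (1/9)*(-152631) = -1/3 - 16959 = -50878/3 ≈ -16959.)
x(E(-3, Y), 130) - D = 1/523 - 1*(-50878/3) = 1/523 + 50878/3 = 26609197/1569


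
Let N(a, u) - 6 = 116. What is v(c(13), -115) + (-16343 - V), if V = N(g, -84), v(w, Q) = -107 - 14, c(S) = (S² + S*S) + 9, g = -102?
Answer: -16586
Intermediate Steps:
N(a, u) = 122 (N(a, u) = 6 + 116 = 122)
c(S) = 9 + 2*S² (c(S) = (S² + S²) + 9 = 2*S² + 9 = 9 + 2*S²)
v(w, Q) = -121
V = 122
v(c(13), -115) + (-16343 - V) = -121 + (-16343 - 1*122) = -121 + (-16343 - 122) = -121 - 16465 = -16586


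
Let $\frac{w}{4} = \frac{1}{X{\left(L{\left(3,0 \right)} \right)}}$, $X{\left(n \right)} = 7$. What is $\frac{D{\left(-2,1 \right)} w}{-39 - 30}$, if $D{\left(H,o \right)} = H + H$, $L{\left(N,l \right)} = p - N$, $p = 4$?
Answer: $\frac{16}{483} \approx 0.033126$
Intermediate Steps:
$L{\left(N,l \right)} = 4 - N$
$w = \frac{4}{7} \approx 0.57143$
$D{\left(H,o \right)} = 2 H$
$\frac{D{\left(-2,1 \right)} w}{-39 - 30} = \frac{2 \left(-2\right) \frac{4}{7}}{-39 - 30} = \frac{\left(-4\right) \frac{4}{7}}{-69} = \left(- \frac{16}{7}\right) \left(- \frac{1}{69}\right) = \frac{16}{483}$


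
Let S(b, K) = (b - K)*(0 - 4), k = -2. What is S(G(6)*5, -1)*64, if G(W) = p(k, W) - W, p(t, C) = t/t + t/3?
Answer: 20992/3 ≈ 6997.3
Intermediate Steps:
p(t, C) = 1 + t/3 (p(t, C) = 1 + t*(⅓) = 1 + t/3)
G(W) = ⅓ - W (G(W) = (1 + (⅓)*(-2)) - W = (1 - ⅔) - W = ⅓ - W)
S(b, K) = -4*b + 4*K (S(b, K) = (b - K)*(-4) = -4*b + 4*K)
S(G(6)*5, -1)*64 = (-4*(⅓ - 1*6)*5 + 4*(-1))*64 = (-4*(⅓ - 6)*5 - 4)*64 = (-(-68)*5/3 - 4)*64 = (-4*(-85/3) - 4)*64 = (340/3 - 4)*64 = (328/3)*64 = 20992/3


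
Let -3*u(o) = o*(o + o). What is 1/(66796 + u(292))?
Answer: 3/29860 ≈ 0.00010047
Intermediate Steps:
u(o) = -2*o**2/3 (u(o) = -o*(o + o)/3 = -o*2*o/3 = -2*o**2/3)
1/(66796 + u(292)) = 1/(66796 - 2/3*292**2) = 1/(66796 - 2/3*85264) = 1/(66796 - 170528/3) = 1/(29860/3) = 3/29860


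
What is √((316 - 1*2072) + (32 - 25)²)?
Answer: I*√1707 ≈ 41.316*I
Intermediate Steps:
√((316 - 1*2072) + (32 - 25)²) = √((316 - 2072) + 7²) = √(-1756 + 49) = √(-1707) = I*√1707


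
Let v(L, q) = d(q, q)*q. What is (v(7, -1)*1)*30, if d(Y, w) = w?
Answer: 30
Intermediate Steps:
v(L, q) = q**2 (v(L, q) = q*q = q**2)
(v(7, -1)*1)*30 = ((-1)**2*1)*30 = (1*1)*30 = 1*30 = 30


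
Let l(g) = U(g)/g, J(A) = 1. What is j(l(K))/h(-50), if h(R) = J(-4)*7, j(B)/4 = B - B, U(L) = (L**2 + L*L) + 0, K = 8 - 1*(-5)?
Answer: 0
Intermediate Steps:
K = 13 (K = 8 + 5 = 13)
U(L) = 2*L**2 (U(L) = (L**2 + L**2) + 0 = 2*L**2 + 0 = 2*L**2)
l(g) = 2*g (l(g) = (2*g**2)/g = 2*g)
j(B) = 0 (j(B) = 4*(B - B) = 4*0 = 0)
h(R) = 7 (h(R) = 1*7 = 7)
j(l(K))/h(-50) = 0/7 = 0*(1/7) = 0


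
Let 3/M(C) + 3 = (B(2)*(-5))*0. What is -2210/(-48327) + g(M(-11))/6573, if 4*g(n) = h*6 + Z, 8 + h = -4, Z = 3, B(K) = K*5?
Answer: 18256919/423537828 ≈ 0.043106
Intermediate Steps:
B(K) = 5*K
M(C) = -1 (M(C) = 3/(-3 + ((5*2)*(-5))*0) = 3/(-3 + (10*(-5))*0) = 3/(-3 - 50*0) = 3/(-3 + 0) = 3/(-3) = 3*(-1/3) = -1)
h = -12 (h = -8 - 4 = -12)
g(n) = -69/4 (g(n) = (-12*6 + 3)/4 = (-72 + 3)/4 = (1/4)*(-69) = -69/4)
-2210/(-48327) + g(M(-11))/6573 = -2210/(-48327) - 69/4/6573 = -2210*(-1/48327) - 69/4*1/6573 = 2210/48327 - 23/8764 = 18256919/423537828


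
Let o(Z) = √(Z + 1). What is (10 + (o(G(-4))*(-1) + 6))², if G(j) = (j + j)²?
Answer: (16 - √65)² ≈ 63.008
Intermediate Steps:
G(j) = 4*j² (G(j) = (2*j)² = 4*j²)
o(Z) = √(1 + Z)
(10 + (o(G(-4))*(-1) + 6))² = (10 + (√(1 + 4*(-4)²)*(-1) + 6))² = (10 + (√(1 + 4*16)*(-1) + 6))² = (10 + (√(1 + 64)*(-1) + 6))² = (10 + (√65*(-1) + 6))² = (10 + (-√65 + 6))² = (10 + (6 - √65))² = (16 - √65)²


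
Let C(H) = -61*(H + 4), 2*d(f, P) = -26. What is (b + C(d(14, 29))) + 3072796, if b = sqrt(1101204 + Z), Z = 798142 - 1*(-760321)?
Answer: 3073345 + 17*sqrt(9203) ≈ 3.0750e+6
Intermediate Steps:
Z = 1558463 (Z = 798142 + 760321 = 1558463)
d(f, P) = -13 (d(f, P) = (1/2)*(-26) = -13)
C(H) = -244 - 61*H (C(H) = -61*(4 + H) = -244 - 61*H)
b = 17*sqrt(9203) (b = sqrt(1101204 + 1558463) = sqrt(2659667) = 17*sqrt(9203) ≈ 1630.8)
(b + C(d(14, 29))) + 3072796 = (17*sqrt(9203) + (-244 - 61*(-13))) + 3072796 = (17*sqrt(9203) + (-244 + 793)) + 3072796 = (17*sqrt(9203) + 549) + 3072796 = (549 + 17*sqrt(9203)) + 3072796 = 3073345 + 17*sqrt(9203)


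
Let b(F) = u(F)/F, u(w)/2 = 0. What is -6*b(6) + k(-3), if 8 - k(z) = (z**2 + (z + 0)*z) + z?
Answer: -7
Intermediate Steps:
u(w) = 0 (u(w) = 2*0 = 0)
b(F) = 0 (b(F) = 0/F = 0)
k(z) = 8 - z - 2*z**2 (k(z) = 8 - ((z**2 + (z + 0)*z) + z) = 8 - ((z**2 + z*z) + z) = 8 - ((z**2 + z**2) + z) = 8 - (2*z**2 + z) = 8 - (z + 2*z**2) = 8 + (-z - 2*z**2) = 8 - z - 2*z**2)
-6*b(6) + k(-3) = -6*0 + (8 - 1*(-3) - 2*(-3)**2) = 0 + (8 + 3 - 2*9) = 0 + (8 + 3 - 18) = 0 - 7 = -7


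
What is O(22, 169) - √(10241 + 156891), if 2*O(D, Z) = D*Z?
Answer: 1859 - 2*√41783 ≈ 1450.2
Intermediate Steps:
O(D, Z) = D*Z/2 (O(D, Z) = (D*Z)/2 = D*Z/2)
O(22, 169) - √(10241 + 156891) = (½)*22*169 - √(10241 + 156891) = 1859 - √167132 = 1859 - 2*√41783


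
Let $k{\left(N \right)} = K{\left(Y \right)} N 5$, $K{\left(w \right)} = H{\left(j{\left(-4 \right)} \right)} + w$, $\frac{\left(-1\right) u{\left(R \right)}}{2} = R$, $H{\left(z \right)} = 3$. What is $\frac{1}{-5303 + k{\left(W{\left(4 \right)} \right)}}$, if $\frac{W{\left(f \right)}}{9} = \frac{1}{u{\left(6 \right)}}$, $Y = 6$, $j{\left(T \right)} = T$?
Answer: $- \frac{4}{21347} \approx -0.00018738$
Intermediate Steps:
$u{\left(R \right)} = - 2 R$
$W{\left(f \right)} = - \frac{3}{4}$ ($W{\left(f \right)} = \frac{9}{\left(-2\right) 6} = \frac{9}{-12} = 9 \left(- \frac{1}{12}\right) = - \frac{3}{4}$)
$K{\left(w \right)} = 3 + w$
$k{\left(N \right)} = 45 N$ ($k{\left(N \right)} = \left(3 + 6\right) N 5 = 9 N 5 = 45 N$)
$\frac{1}{-5303 + k{\left(W{\left(4 \right)} \right)}} = \frac{1}{-5303 + 45 \left(- \frac{3}{4}\right)} = \frac{1}{-5303 - \frac{135}{4}} = \frac{1}{- \frac{21347}{4}} = - \frac{4}{21347}$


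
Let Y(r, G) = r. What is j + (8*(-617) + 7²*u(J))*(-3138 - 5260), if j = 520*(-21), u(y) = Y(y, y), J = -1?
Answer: 41853110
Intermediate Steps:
u(y) = y
j = -10920
j + (8*(-617) + 7²*u(J))*(-3138 - 5260) = -10920 + (8*(-617) + 7²*(-1))*(-3138 - 5260) = -10920 + (-4936 + 49*(-1))*(-8398) = -10920 + (-4936 - 49)*(-8398) = -10920 - 4985*(-8398) = -10920 + 41864030 = 41853110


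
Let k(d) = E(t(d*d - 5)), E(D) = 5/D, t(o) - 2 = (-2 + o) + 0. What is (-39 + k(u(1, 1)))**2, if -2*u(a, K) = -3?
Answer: 201601/121 ≈ 1666.1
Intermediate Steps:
t(o) = o (t(o) = 2 + ((-2 + o) + 0) = 2 + (-2 + o) = o)
u(a, K) = 3/2 (u(a, K) = -1/2*(-3) = 3/2)
k(d) = 5/(-5 + d**2) (k(d) = 5/(d*d - 5) = 5/(d**2 - 5) = 5/(-5 + d**2))
(-39 + k(u(1, 1)))**2 = (-39 + 5/(-5 + (3/2)**2))**2 = (-39 + 5/(-5 + 9/4))**2 = (-39 + 5/(-11/4))**2 = (-39 + 5*(-4/11))**2 = (-39 - 20/11)**2 = (-449/11)**2 = 201601/121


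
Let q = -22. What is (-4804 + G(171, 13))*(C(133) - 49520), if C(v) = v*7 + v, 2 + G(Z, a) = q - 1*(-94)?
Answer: 229390704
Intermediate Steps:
G(Z, a) = 70 (G(Z, a) = -2 + (-22 - 1*(-94)) = -2 + (-22 + 94) = -2 + 72 = 70)
C(v) = 8*v (C(v) = 7*v + v = 8*v)
(-4804 + G(171, 13))*(C(133) - 49520) = (-4804 + 70)*(8*133 - 49520) = -4734*(1064 - 49520) = -4734*(-48456) = 229390704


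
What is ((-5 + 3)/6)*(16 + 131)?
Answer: -49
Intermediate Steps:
((-5 + 3)/6)*(16 + 131) = ((⅙)*(-2))*147 = -⅓*147 = -49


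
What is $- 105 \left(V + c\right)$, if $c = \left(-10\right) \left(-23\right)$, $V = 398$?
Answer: $-65940$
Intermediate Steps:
$c = 230$
$- 105 \left(V + c\right) = - 105 \left(398 + 230\right) = \left(-105\right) 628 = -65940$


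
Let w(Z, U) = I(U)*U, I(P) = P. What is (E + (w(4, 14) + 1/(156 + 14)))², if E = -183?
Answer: 4888521/28900 ≈ 169.15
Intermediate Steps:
w(Z, U) = U² (w(Z, U) = U*U = U²)
(E + (w(4, 14) + 1/(156 + 14)))² = (-183 + (14² + 1/(156 + 14)))² = (-183 + (196 + 1/170))² = (-183 + 33321/170)² = (2211/170)² = 4888521/28900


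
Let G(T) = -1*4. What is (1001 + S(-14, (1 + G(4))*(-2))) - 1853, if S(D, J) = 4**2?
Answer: -836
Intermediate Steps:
G(T) = -4
S(D, J) = 16
(1001 + S(-14, (1 + G(4))*(-2))) - 1853 = (1001 + 16) - 1853 = 1017 - 1853 = -836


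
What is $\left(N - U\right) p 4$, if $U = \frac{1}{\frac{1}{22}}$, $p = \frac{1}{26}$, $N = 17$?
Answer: $- \frac{10}{13} \approx -0.76923$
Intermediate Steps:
$p = \frac{1}{26} \approx 0.038462$
$U = 22$ ($U = \frac{1}{\frac{1}{22}} = 22$)
$\left(N - U\right) p 4 = \left(17 - 22\right) \frac{1}{26} \cdot 4 = \left(-5\right) \frac{1}{26} \cdot 4 = \left(- \frac{5}{26}\right) 4 = - \frac{10}{13}$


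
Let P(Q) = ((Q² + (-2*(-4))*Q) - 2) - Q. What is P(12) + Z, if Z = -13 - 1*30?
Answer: 183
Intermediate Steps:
P(Q) = -2 + Q² + 7*Q (P(Q) = ((Q² + 8*Q) - 2) - Q = (-2 + Q² + 8*Q) - Q = -2 + Q² + 7*Q)
Z = -43 (Z = -13 - 30 = -43)
P(12) + Z = (-2 + 12² + 7*12) - 43 = (-2 + 144 + 84) - 43 = 226 - 43 = 183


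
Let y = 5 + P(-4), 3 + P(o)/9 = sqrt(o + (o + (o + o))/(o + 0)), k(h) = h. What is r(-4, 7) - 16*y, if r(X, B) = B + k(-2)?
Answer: 357 - 144*I ≈ 357.0 - 144.0*I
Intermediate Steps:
P(o) = -27 + 9*sqrt(3 + o) (P(o) = -27 + 9*sqrt(o + (o + (o + o))/(o + 0)) = -27 + 9*sqrt(o + (o + 2*o)/o) = -27 + 9*sqrt(o + (3*o)/o) = -27 + 9*sqrt(o + 3) = -27 + 9*sqrt(3 + o))
r(X, B) = -2 + B (r(X, B) = B - 2 = -2 + B)
y = -22 + 9*I (y = 5 + (-27 + 9*sqrt(3 - 4)) = 5 + (-27 + 9*sqrt(-1)) = 5 + (-27 + 9*I) = -22 + 9*I ≈ -22.0 + 9.0*I)
r(-4, 7) - 16*y = (-2 + 7) - 16*(-22 + 9*I) = 5 + (352 - 144*I) = 357 - 144*I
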